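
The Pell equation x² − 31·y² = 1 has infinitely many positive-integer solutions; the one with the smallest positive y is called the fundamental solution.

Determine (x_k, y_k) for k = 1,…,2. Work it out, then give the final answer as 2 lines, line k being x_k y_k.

1520 273
4620799 829920

[5; 1,1,3,5,3,1,1,10] for √31; ℓ=8 ⇒ convergent index 7
k=0  a_k=5  p_k/q_k = 5/1
k=1  a_k=1  p_k/q_k = 6/1
…
k=4  a_k=5  p_k/q_k = 206/37
k=5  a_k=3  p_k/q_k = 657/118
k=6  a_k=1  p_k/q_k = 863/155
k=7  a_k=1  p_k/q_k = 1520/273
fundamental: x₁=1520, y₁=273  (since 2310400 − 31·74529 = 1)
k=2:  x_2 = 1520·1520+31·273·273 = 4620799,  y_2 = 1520·273+273·1520 = 829920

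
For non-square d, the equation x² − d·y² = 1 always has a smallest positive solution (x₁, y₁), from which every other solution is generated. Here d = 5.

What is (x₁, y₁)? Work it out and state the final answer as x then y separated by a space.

9 4

√5 = [2; 4, …], period ℓ=1 (odd) → k=1
a_0=2:  p_0=2·1+0=2,  q_0=2·0+1=1
a_1=4:  p_1=4·2+1=9,  q_1=4·1+0=4
fundamental: x₁=9, y₁=4  (since 81 − 5·16 = 1)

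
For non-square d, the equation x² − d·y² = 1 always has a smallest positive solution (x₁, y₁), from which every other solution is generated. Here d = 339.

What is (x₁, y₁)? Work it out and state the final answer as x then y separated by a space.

97970 5321

d=339: √d = [18; 2,2,2,1,17,1,2,2,2,36] (ℓ=10, even), read p_9/q_9
step 0: (18, 1)  from 18·(1,0) + (0,1)
step 1: (37, 2)  from 2·(18,1) + (1,0)
step 2: (92, 5)  from 2·(37,2) + (18,1)
…
step 8: (40359, 2192)  from 2·(17252,937) + (5855,318)
step 9: (97970, 5321)  from 2·(40359,2192) + (17252,937)
→ (97970, 5321).  Check: 97970²=9598120900, 339·5321²=9598120899, difference 1.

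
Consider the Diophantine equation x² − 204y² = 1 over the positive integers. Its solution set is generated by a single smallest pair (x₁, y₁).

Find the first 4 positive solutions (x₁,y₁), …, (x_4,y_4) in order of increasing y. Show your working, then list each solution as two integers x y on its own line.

√204 → a₀=14, period (3,1,1,6,1,1,3,28); ℓ=8 even so k=7
i=0: a=14 ⇒ p=14, q=1
i=1: a=3 ⇒ p=43, q=3
i=2: a=1 ⇒ p=57, q=4
i=3: a=1 ⇒ p=100, q=7
i=4: a=6 ⇒ p=657, q=46
i=5: a=1 ⇒ p=757, q=53
i=6: a=1 ⇒ p=1414, q=99
i=7: a=3 ⇒ p=4999, q=350
→ (4999, 350).  Check: 4999²=24990001, 204·350²=24990000, difference 1.
n=2: (4999,350)∘(4999,350) = (4999·4999+204·350·350, 4999·350+350·4999) = (49980001,3499300)
n=3: (49980001,3499300)∘(4999,350) = (4999·49980001+204·350·3499300, 4999·3499300+350·49980001) = (499700044999,34986001050)
n=4: (499700044999,34986001050)∘(4999,350) = (4999·499700044999+204·350·34986001050, 4999·34986001050+350·499700044999) = (4996000999920001,349790034998600)

4999 350
49980001 3499300
499700044999 34986001050
4996000999920001 349790034998600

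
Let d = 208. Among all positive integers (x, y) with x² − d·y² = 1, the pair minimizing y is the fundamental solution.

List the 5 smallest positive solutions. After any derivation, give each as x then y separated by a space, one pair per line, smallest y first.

649 45
842401 58410
1093435849 75816135
1419278889601 98409284820
1842222905266249 127735175880225

d=208: √d = [14; 2,2,1,2,2,28] (ℓ=6, even), read p_5/q_5
i=0: a=14 ⇒ p=14, q=1
…
i=2: a=2 ⇒ p=72, q=5
i=3: a=1 ⇒ p=101, q=7
i=4: a=2 ⇒ p=274, q=19
i=5: a=2 ⇒ p=649, q=45
fundamental: x₁=649, y₁=45  (since 421201 − 208·2025 = 1)
(649+45√208)^2 = 842401 + 58410√208
(649+45√208)^3 = 1093435849 + 75816135√208
(649+45√208)^4 = 1419278889601 + 98409284820√208
(649+45√208)^5 = 1842222905266249 + 127735175880225√208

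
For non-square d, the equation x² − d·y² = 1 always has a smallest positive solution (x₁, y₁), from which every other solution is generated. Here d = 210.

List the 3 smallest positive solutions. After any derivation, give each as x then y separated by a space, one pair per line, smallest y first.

29 2
1681 116
97469 6726

d=210: √d = [14; 2,28] (ℓ=2, even), read p_1/q_1
a_0=14:  p_0=14·1+0=14,  q_0=14·0+1=1
a_1=2:  p_1=2·14+1=29,  q_1=2·1+0=2
fundamental: x₁=29, y₁=2  (since 841 − 210·4 = 1)
n=2: (29,2)∘(29,2) = (29·29+210·2·2, 29·2+2·29) = (1681,116)
n=3: (1681,116)∘(29,2) = (29·1681+210·2·116, 29·116+2·1681) = (97469,6726)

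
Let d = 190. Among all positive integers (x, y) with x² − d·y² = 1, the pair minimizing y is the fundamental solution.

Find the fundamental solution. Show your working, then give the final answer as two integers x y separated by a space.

52021 3774

[13; 1,3,1,1,1,…,3,1,26] for √190; ℓ=14 ⇒ convergent index 13
k=0  a_k=13  p_k/q_k = 13/1
k=1  a_k=1  p_k/q_k = 14/1
…
k=4  a_k=1  p_k/q_k = 124/9
…
k=6  a_k=2  p_k/q_k = 510/37
k=7  a_k=2  p_k/q_k = 1213/88
k=8  a_k=2  p_k/q_k = 2936/213
k=9  a_k=1  p_k/q_k = 4149/301
…
k=12  a_k=3  p_k/q_k = 40787/2959
k=13  a_k=1  p_k/q_k = 52021/3774
→ (52021, 3774).  Check: 52021²=2706184441, 190·3774²=2706184440, difference 1.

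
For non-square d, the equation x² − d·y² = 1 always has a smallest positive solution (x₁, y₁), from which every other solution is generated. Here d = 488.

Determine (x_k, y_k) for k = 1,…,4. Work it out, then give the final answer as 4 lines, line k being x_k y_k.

[22; 11,44] for √488; ℓ=2 ⇒ convergent index 1
a_0=22:  p_0=22·1+0=22,  q_0=22·0+1=1
a_1=11:  p_1=11·22+1=243,  q_1=11·1+0=11
→ (243, 11).  Check: 243²=59049, 488·11²=59048, difference 1.
n=2: (243,11)∘(243,11) = (243·243+488·11·11, 243·11+11·243) = (118097,5346)
n=3: (118097,5346)∘(243,11) = (243·118097+488·11·5346, 243·5346+11·118097) = (57394899,2598145)
n=4: (57394899,2598145)∘(243,11) = (243·57394899+488·11·2598145, 243·2598145+11·57394899) = (27893802817,1262693124)

243 11
118097 5346
57394899 2598145
27893802817 1262693124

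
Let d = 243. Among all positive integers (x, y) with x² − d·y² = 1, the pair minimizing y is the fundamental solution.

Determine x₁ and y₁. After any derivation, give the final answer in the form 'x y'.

70226 4505

d=243: √d = [15; 1,1,2,3,15,3,2,1,1,30] (ℓ=10, even), read p_9/q_9
k=0  a_k=15  p_k/q_k = 15/1
…
k=2  a_k=1  p_k/q_k = 31/2
…
k=5  a_k=15  p_k/q_k = 4053/260
…
k=8  a_k=1  p_k/q_k = 41325/2651
k=9  a_k=1  p_k/q_k = 70226/4505
fundamental: x₁=70226, y₁=4505  (since 4931691076 − 243·20295025 = 1)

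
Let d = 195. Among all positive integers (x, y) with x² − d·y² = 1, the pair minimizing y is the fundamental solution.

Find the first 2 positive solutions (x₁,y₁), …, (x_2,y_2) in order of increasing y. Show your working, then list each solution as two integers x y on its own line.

14 1
391 28

√195 = [13; 1,26, …], period ℓ=2 (even) → k=1
a_0=13:  p_0=13·1+0=13,  q_0=13·0+1=1
a_1=1:  p_1=1·13+1=14,  q_1=1·1+0=1
(x₁, y₁) = (14, 1);  14² − 195·1² = 1 ✓
k=2:  x_2 = 14·14+195·1·1 = 391,  y_2 = 14·1+1·14 = 28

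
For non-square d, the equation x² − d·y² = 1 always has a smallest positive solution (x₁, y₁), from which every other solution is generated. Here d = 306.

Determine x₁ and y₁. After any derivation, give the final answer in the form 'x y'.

[17; 2,34] for √306; ℓ=2 ⇒ convergent index 1
a_0=17:  p_0=17·1+0=17,  q_0=17·0+1=1
a_1=2:  p_1=2·17+1=35,  q_1=2·1+0=2
fundamental: x₁=35, y₁=2  (since 1225 − 306·4 = 1)

35 2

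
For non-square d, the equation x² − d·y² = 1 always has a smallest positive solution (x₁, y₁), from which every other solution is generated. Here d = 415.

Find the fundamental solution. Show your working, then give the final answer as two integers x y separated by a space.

18412804 903849

[20; 2,1,2,4,6,…,1,2,40] for √415; ℓ=16 ⇒ convergent index 15
k=0  a_k=20  p_k/q_k = 20/1
…
k=2  a_k=1  p_k/q_k = 61/3
k=3  a_k=2  p_k/q_k = 163/8
k=4  a_k=4  p_k/q_k = 713/35
…
k=6  a_k=1  p_k/q_k = 5154/253
k=7  a_k=1  p_k/q_k = 9595/471
k=8  a_k=3  p_k/q_k = 33939/1666
k=9  a_k=1  p_k/q_k = 43534/2137
k=10  a_k=1  p_k/q_k = 77473/3803
k=11  a_k=6  p_k/q_k = 508372/24955
k=12  a_k=4  p_k/q_k = 2110961/103623
k=13  a_k=2  p_k/q_k = 4730294/232201
k=14  a_k=1  p_k/q_k = 6841255/335824
k=15  a_k=2  p_k/q_k = 18412804/903849
→ (18412804, 903849).  Check: 18412804²=339031351142416, 415·903849²=339031351142415, difference 1.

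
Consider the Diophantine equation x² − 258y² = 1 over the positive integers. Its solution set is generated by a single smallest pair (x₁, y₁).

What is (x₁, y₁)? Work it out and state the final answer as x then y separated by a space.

257 16

√258 = [16; 16,32, …], period ℓ=2 (even) → k=1
a_0=16:  p_0=16·1+0=16,  q_0=16·0+1=1
a_1=16:  p_1=16·16+1=257,  q_1=16·1+0=16
→ (257, 16).  Check: 257²=66049, 258·16²=66048, difference 1.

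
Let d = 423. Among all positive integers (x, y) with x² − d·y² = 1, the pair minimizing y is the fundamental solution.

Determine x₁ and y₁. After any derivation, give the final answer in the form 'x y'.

√423 → a₀=20, period (1,1,3,4,3,1,1,40); ℓ=8 even so k=7
a_0=20:  p_0=20·1+0=20,  q_0=20·0+1=1
…
a_2=1:  p_2=1·21+20=41,  q_2=1·1+1=2
a_3=3:  p_3=3·41+21=144,  q_3=3·2+1=7
a_4=4:  p_4=4·144+41=617,  q_4=4·7+2=30
a_5=3:  p_5=3·617+144=1995,  q_5=3·30+7=97
a_6=1:  p_6=1·1995+617=2612,  q_6=1·97+30=127
a_7=1:  p_7=1·2612+1995=4607,  q_7=1·127+97=224
(x₁, y₁) = (4607, 224);  4607² − 423·224² = 1 ✓

4607 224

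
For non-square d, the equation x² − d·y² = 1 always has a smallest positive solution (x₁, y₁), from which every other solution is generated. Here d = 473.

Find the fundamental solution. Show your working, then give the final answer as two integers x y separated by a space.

√473 → a₀=21, period (1,2,1,42); ℓ=4 even so k=3
k=0  a_k=21  p_k/q_k = 21/1
…
k=2  a_k=2  p_k/q_k = 65/3
k=3  a_k=1  p_k/q_k = 87/4
(x₁, y₁) = (87, 4);  87² − 473·4² = 1 ✓

87 4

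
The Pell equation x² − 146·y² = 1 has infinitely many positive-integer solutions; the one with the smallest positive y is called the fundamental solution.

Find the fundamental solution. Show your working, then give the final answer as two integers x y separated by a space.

145 12

√146 → a₀=12, period (12,24); ℓ=2 even so k=1
i=0: a=12 ⇒ p=12, q=1
i=1: a=12 ⇒ p=145, q=12
(x₁, y₁) = (145, 12);  145² − 146·12² = 1 ✓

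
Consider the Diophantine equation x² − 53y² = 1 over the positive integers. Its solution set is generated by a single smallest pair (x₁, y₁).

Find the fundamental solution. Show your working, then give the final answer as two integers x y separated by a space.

66249 9100

√53 → a₀=7, period (3,1,1,3,14); ℓ=5 odd so k=9
a_0=7:  p_0=7·1+0=7,  q_0=7·0+1=1
a_1=3:  p_1=3·7+1=22,  q_1=3·1+0=3
a_2=1:  p_2=1·22+7=29,  q_2=1·3+1=4
…
a_4=3:  p_4=3·51+29=182,  q_4=3·7+4=25
…
a_7=1:  p_7=1·7979+2599=10578,  q_7=1·1096+357=1453
a_8=1:  p_8=1·10578+7979=18557,  q_8=1·1453+1096=2549
a_9=3:  p_9=3·18557+10578=66249,  q_9=3·2549+1453=9100
(x₁, y₁) = (66249, 9100);  66249² − 53·9100² = 1 ✓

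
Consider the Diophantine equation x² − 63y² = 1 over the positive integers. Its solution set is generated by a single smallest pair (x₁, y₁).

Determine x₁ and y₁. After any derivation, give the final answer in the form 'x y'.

8 1

√63 = [7; 1,14, …], period ℓ=2 (even) → k=1
a_0=7:  p_0=7·1+0=7,  q_0=7·0+1=1
a_1=1:  p_1=1·7+1=8,  q_1=1·1+0=1
(x₁, y₁) = (8, 1);  8² − 63·1² = 1 ✓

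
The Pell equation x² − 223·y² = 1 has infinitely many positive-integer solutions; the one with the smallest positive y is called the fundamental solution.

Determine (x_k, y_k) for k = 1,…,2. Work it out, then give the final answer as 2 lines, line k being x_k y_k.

224 15
100351 6720

[14; 1,13,1,28] for √223; ℓ=4 ⇒ convergent index 3
i=0: a=14 ⇒ p=14, q=1
…
i=2: a=13 ⇒ p=209, q=14
i=3: a=1 ⇒ p=224, q=15
→ (224, 15).  Check: 224²=50176, 223·15²=50175, difference 1.
n=2: (224,15)∘(224,15) = (224·224+223·15·15, 224·15+15·224) = (100351,6720)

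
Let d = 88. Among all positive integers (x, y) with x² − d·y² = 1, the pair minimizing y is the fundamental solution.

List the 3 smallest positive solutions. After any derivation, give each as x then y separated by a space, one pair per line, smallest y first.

197 21
77617 8274
30580901 3259935

[9; 2,1,1,1,2,18] for √88; ℓ=6 ⇒ convergent index 5
i=0: a=9 ⇒ p=9, q=1
…
i=3: a=1 ⇒ p=47, q=5
i=4: a=1 ⇒ p=75, q=8
i=5: a=2 ⇒ p=197, q=21
(x₁, y₁) = (197, 21);  197² − 88·21² = 1 ✓
n=2: (197,21)∘(197,21) = (197·197+88·21·21, 197·21+21·197) = (77617,8274)
n=3: (77617,8274)∘(197,21) = (197·77617+88·21·8274, 197·8274+21·77617) = (30580901,3259935)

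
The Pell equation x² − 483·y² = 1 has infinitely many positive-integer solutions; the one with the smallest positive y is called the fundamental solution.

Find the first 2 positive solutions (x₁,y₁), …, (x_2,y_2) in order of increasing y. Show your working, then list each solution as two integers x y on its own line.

22 1
967 44

[21; 1,42] for √483; ℓ=2 ⇒ convergent index 1
k=0  a_k=21  p_k/q_k = 21/1
k=1  a_k=1  p_k/q_k = 22/1
→ (22, 1).  Check: 22²=484, 483·1²=483, difference 1.
(x_2, y_2) = (22·22 + 483·1·1, 22·1 + 1·22) = (967, 44)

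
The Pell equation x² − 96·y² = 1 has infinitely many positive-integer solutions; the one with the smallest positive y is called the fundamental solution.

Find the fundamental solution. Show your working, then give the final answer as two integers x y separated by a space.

49 5

√96 = [9; 1,3,1,18, …], period ℓ=4 (even) → k=3
i=0: a=9 ⇒ p=9, q=1
…
i=2: a=3 ⇒ p=39, q=4
i=3: a=1 ⇒ p=49, q=5
→ (49, 5).  Check: 49²=2401, 96·5²=2400, difference 1.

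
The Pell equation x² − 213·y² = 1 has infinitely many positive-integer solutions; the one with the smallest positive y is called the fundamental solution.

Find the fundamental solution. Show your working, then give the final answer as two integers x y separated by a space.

194399 13320

√213 → a₀=14, period (1,1,2,6,1,8,1,6,2,1,1,28); ℓ=12 even so k=11
step 0: (14, 1)  from 14·(1,0) + (0,1)
step 1: (15, 1)  from 1·(14,1) + (1,0)
step 2: (29, 2)  from 1·(15,1) + (14,1)
step 3: (73, 5)  from 2·(29,2) + (15,1)
…
step 10: (115574, 7919)  from 1·(78825,5401) + (36749,2518)
step 11: (194399, 13320)  from 1·(115574,7919) + (78825,5401)
fundamental: x₁=194399, y₁=13320  (since 37790971201 − 213·177422400 = 1)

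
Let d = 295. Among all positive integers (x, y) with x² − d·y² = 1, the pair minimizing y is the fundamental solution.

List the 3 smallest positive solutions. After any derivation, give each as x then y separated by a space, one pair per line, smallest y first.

d=295: √d = [17; 5,1,2,3,2,6,2,3,2,1,5,34] (ℓ=12, even), read p_11/q_11
step 0: (17, 1)  from 17·(1,0) + (0,1)
…
step 3: (292, 17)  from 2·(103,6) + (86,5)
step 4: (979, 57)  from 3·(292,17) + (103,6)
step 5: (2250, 131)  from 2·(979,57) + (292,17)
…
step 8: (108103, 6294)  from 3·(31208,1817) + (14479,843)
…
step 10: (355517, 20699)  from 1·(247414,14405) + (108103,6294)
step 11: (2024999, 117900)  from 5·(355517,20699) + (247414,14405)
→ (2024999, 117900).  Check: 2024999²=4100620950001, 295·117900²=4100620950000, difference 1.
n=2: (2024999,117900)∘(2024999,117900) = (2024999·2024999+295·117900·117900, 2024999·117900+117900·2024999) = (8201241900001,477494764200)
n=3: (8201241900001,477494764200)∘(2024999,117900) = (2024999·8201241900001+295·117900·477494764200, 2024999·477494764200+117900·8201241900001) = (33215013292518224999,1933852840020353700)

2024999 117900
8201241900001 477494764200
33215013292518224999 1933852840020353700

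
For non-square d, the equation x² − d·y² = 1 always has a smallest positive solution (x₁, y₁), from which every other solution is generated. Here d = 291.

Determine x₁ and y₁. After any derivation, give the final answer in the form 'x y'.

290 17

√291 = [17; 17,34, …], period ℓ=2 (even) → k=1
a_0=17:  p_0=17·1+0=17,  q_0=17·0+1=1
a_1=17:  p_1=17·17+1=290,  q_1=17·1+0=17
fundamental: x₁=290, y₁=17  (since 84100 − 291·289 = 1)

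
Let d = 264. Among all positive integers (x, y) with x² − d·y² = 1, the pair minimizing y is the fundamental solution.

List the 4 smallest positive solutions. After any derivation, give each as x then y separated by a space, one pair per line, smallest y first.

65 4
8449 520
1098305 67596
142771201 8786960

√264 = [16; 4,32, …], period ℓ=2 (even) → k=1
a_0=16:  p_0=16·1+0=16,  q_0=16·0+1=1
a_1=4:  p_1=4·16+1=65,  q_1=4·1+0=4
(x₁, y₁) = (65, 4);  65² − 264·4² = 1 ✓
(65+4√264)^2 = 8449 + 520√264
(65+4√264)^3 = 1098305 + 67596√264
(65+4√264)^4 = 142771201 + 8786960√264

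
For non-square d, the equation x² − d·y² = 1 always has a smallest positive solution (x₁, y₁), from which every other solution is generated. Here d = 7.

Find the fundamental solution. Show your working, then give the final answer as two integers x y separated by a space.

√7 → a₀=2, period (1,1,1,4); ℓ=4 even so k=3
k=0  a_k=2  p_k/q_k = 2/1
…
k=2  a_k=1  p_k/q_k = 5/2
k=3  a_k=1  p_k/q_k = 8/3
→ (8, 3).  Check: 8²=64, 7·3²=63, difference 1.

8 3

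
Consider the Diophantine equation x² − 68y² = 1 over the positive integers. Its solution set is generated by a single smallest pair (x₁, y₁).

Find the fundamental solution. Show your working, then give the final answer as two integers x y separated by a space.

d=68: √d = [8; 4,16] (ℓ=2, even), read p_1/q_1
i=0: a=8 ⇒ p=8, q=1
i=1: a=4 ⇒ p=33, q=4
→ (33, 4).  Check: 33²=1089, 68·4²=1088, difference 1.

33 4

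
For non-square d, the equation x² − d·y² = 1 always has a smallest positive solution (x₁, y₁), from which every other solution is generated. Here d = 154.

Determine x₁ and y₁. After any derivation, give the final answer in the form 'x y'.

√154 = [12; 2,2,3,1,2,1,3,2,2,24, …], period ℓ=10 (even) → k=9
a_0=12:  p_0=12·1+0=12,  q_0=12·0+1=1
a_1=2:  p_1=2·12+1=25,  q_1=2·1+0=2
a_2=2:  p_2=2·25+12=62,  q_2=2·2+1=5
a_3=3:  p_3=3·62+25=211,  q_3=3·5+2=17
a_4=1:  p_4=1·211+62=273,  q_4=1·17+5=22
a_5=2:  p_5=2·273+211=757,  q_5=2·22+17=61
a_6=1:  p_6=1·757+273=1030,  q_6=1·61+22=83
…
a_8=2:  p_8=2·3847+1030=8724,  q_8=2·310+83=703
a_9=2:  p_9=2·8724+3847=21295,  q_9=2·703+310=1716
fundamental: x₁=21295, y₁=1716  (since 453477025 − 154·2944656 = 1)

21295 1716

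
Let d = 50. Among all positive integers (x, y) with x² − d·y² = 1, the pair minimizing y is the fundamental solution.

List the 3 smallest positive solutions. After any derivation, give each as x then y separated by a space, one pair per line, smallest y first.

√50 → a₀=7, period (14); ℓ=1 odd so k=1
a_0=7:  p_0=7·1+0=7,  q_0=7·0+1=1
a_1=14:  p_1=14·7+1=99,  q_1=14·1+0=14
→ (99, 14).  Check: 99²=9801, 50·14²=9800, difference 1.
n=2: (99,14)∘(99,14) = (99·99+50·14·14, 99·14+14·99) = (19601,2772)
n=3: (19601,2772)∘(99,14) = (99·19601+50·14·2772, 99·2772+14·19601) = (3880899,548842)

99 14
19601 2772
3880899 548842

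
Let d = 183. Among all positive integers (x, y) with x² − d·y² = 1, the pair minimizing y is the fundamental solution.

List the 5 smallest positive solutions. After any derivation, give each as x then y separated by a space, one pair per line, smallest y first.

487 36
474337 35064
462003751 34152300
449991179137 33264305136
438290946475687 32399399050164

d=183: √d = [13; 1,1,8,1,1,26] (ℓ=6, even), read p_5/q_5
i=0: a=13 ⇒ p=13, q=1
…
i=4: a=1 ⇒ p=257, q=19
i=5: a=1 ⇒ p=487, q=36
fundamental: x₁=487, y₁=36  (since 237169 − 183·1296 = 1)
(487+36√183)^2 = 474337 + 35064√183
(487+36√183)^3 = 462003751 + 34152300√183
(487+36√183)^4 = 449991179137 + 33264305136√183
(487+36√183)^5 = 438290946475687 + 32399399050164√183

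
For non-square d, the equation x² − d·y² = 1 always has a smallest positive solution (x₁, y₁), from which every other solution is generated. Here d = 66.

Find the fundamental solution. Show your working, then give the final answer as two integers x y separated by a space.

65 8

[8; 8,16] for √66; ℓ=2 ⇒ convergent index 1
step 0: (8, 1)  from 8·(1,0) + (0,1)
step 1: (65, 8)  from 8·(8,1) + (1,0)
(x₁, y₁) = (65, 8);  65² − 66·8² = 1 ✓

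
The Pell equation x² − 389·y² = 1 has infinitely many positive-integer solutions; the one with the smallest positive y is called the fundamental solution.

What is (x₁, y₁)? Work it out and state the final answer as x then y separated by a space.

d=389: √d = [19; 1,2,1,1,1,1,2,1,38] (ℓ=9, odd), read p_17/q_17
i=0: a=19 ⇒ p=19, q=1
…
i=4: a=1 ⇒ p=138, q=7
…
i=6: a=1 ⇒ p=355, q=18
…
i=8: a=1 ⇒ p=1282, q=65
i=9: a=38 ⇒ p=49643, q=2517
…
i=11: a=2 ⇒ p=151493, q=7681
…
i=13: a=1 ⇒ p=353911, q=17944
i=14: a=1 ⇒ p=556329, q=28207
i=15: a=1 ⇒ p=910240, q=46151
i=16: a=2 ⇒ p=2376809, q=120509
i=17: a=1 ⇒ p=3287049, q=166660
(x₁, y₁) = (3287049, 166660);  3287049² − 389·166660² = 1 ✓

3287049 166660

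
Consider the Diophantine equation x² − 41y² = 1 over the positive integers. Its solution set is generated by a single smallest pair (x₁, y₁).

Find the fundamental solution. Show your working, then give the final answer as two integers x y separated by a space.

2049 320

[6; 2,2,12] for √41; ℓ=3 ⇒ convergent index 5
a_0=6:  p_0=6·1+0=6,  q_0=6·0+1=1
a_1=2:  p_1=2·6+1=13,  q_1=2·1+0=2
…
a_3=12:  p_3=12·32+13=397,  q_3=12·5+2=62
a_4=2:  p_4=2·397+32=826,  q_4=2·62+5=129
a_5=2:  p_5=2·826+397=2049,  q_5=2·129+62=320
(x₁, y₁) = (2049, 320);  2049² − 41·320² = 1 ✓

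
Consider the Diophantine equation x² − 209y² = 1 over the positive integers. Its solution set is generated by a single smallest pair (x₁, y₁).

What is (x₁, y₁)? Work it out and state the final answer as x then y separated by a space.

46551 3220

[14; 2,5,3,2,3,5,2,28] for √209; ℓ=8 ⇒ convergent index 7
k=0  a_k=14  p_k/q_k = 14/1
k=1  a_k=2  p_k/q_k = 29/2
k=2  a_k=5  p_k/q_k = 159/11
k=3  a_k=3  p_k/q_k = 506/35
k=4  a_k=2  p_k/q_k = 1171/81
k=5  a_k=3  p_k/q_k = 4019/278
k=6  a_k=5  p_k/q_k = 21266/1471
k=7  a_k=2  p_k/q_k = 46551/3220
(x₁, y₁) = (46551, 3220);  46551² − 209·3220² = 1 ✓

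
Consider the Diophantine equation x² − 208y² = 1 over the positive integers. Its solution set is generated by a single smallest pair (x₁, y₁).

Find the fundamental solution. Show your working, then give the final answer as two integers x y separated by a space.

649 45

√208 = [14; 2,2,1,2,2,28, …], period ℓ=6 (even) → k=5
k=0  a_k=14  p_k/q_k = 14/1
k=1  a_k=2  p_k/q_k = 29/2
k=2  a_k=2  p_k/q_k = 72/5
k=3  a_k=1  p_k/q_k = 101/7
k=4  a_k=2  p_k/q_k = 274/19
k=5  a_k=2  p_k/q_k = 649/45
→ (649, 45).  Check: 649²=421201, 208·45²=421200, difference 1.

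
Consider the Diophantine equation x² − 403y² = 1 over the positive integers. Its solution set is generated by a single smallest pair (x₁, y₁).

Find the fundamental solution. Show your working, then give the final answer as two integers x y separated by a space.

669878 33369

√403 → a₀=20, period (13,2,1,3,1,3,1,2,13,40); ℓ=10 even so k=9
k=0  a_k=20  p_k/q_k = 20/1
…
k=2  a_k=2  p_k/q_k = 542/27
k=3  a_k=1  p_k/q_k = 803/40
…
k=6  a_k=3  p_k/q_k = 14213/708
k=7  a_k=1  p_k/q_k = 17967/895
k=8  a_k=2  p_k/q_k = 50147/2498
k=9  a_k=13  p_k/q_k = 669878/33369
(x₁, y₁) = (669878, 33369);  669878² − 403·33369² = 1 ✓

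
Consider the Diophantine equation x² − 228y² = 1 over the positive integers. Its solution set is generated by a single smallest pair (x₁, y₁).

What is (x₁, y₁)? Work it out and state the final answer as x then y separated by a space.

151 10

√228 → a₀=15, period (10,30); ℓ=2 even so k=1
k=0  a_k=15  p_k/q_k = 15/1
k=1  a_k=10  p_k/q_k = 151/10
(x₁, y₁) = (151, 10);  151² − 228·10² = 1 ✓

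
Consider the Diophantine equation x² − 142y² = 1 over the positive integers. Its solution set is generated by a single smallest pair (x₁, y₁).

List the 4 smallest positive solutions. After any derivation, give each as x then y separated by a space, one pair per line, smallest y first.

143 12
40897 3432
11696399 981540
3345129217 280717008

√142 → a₀=11, period (1,10,1,22); ℓ=4 even so k=3
a_0=11:  p_0=11·1+0=11,  q_0=11·0+1=1
a_1=1:  p_1=1·11+1=12,  q_1=1·1+0=1
a_2=10:  p_2=10·12+11=131,  q_2=10·1+1=11
a_3=1:  p_3=1·131+12=143,  q_3=1·11+1=12
fundamental: x₁=143, y₁=12  (since 20449 − 142·144 = 1)
(143+12√142)^2 = 40897 + 3432√142
(143+12√142)^3 = 11696399 + 981540√142
(143+12√142)^4 = 3345129217 + 280717008√142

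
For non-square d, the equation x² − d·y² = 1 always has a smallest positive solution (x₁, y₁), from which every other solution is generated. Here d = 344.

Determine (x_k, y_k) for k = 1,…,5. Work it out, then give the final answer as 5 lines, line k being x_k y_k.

√344 → a₀=18, period (1,1,4,1,3,1,4,1,1,36); ℓ=10 even so k=9
k=0  a_k=18  p_k/q_k = 18/1
k=1  a_k=1  p_k/q_k = 19/1
…
k=3  a_k=4  p_k/q_k = 167/9
k=4  a_k=1  p_k/q_k = 204/11
…
k=8  a_k=1  p_k/q_k = 5694/307
k=9  a_k=1  p_k/q_k = 10405/561
fundamental: x₁=10405, y₁=561  (since 108264025 − 344·314721 = 1)
n=2: (10405,561)∘(10405,561) = (10405·10405+344·561·561, 10405·561+561·10405) = (216528049,11674410)
n=3: (216528049,11674410)∘(10405,561) = (10405·216528049+344·561·11674410, 10405·11674410+561·216528049) = (4505948689285,242944471539)
n=4: (4505948689285,242944471539)∘(10405,561) = (10405·4505948689285+344·561·242944471539, 10405·242944471539+561·4505948689285) = (93768792007492801,5055674441052180)
n=5: (93768792007492801,5055674441052180)∘(10405,561) = (10405·93768792007492801+344·561·5055674441052180, 10405·5055674441052180+561·93768792007492801) = (1951328557169976499525,105208584875351394261)

10405 561
216528049 11674410
4505948689285 242944471539
93768792007492801 5055674441052180
1951328557169976499525 105208584875351394261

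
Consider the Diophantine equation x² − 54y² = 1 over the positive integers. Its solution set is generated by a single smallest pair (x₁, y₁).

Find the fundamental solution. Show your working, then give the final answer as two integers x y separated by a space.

[7; 2,1,6,1,2,14] for √54; ℓ=6 ⇒ convergent index 5
k=0  a_k=7  p_k/q_k = 7/1
…
k=2  a_k=1  p_k/q_k = 22/3
k=3  a_k=6  p_k/q_k = 147/20
k=4  a_k=1  p_k/q_k = 169/23
k=5  a_k=2  p_k/q_k = 485/66
fundamental: x₁=485, y₁=66  (since 235225 − 54·4356 = 1)

485 66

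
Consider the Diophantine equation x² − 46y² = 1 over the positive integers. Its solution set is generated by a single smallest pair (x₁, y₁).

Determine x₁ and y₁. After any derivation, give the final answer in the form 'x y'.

24335 3588

[6; 1,3,1,1,2,6,2,1,1,3,1,12] for √46; ℓ=12 ⇒ convergent index 11
step 0: (6, 1)  from 6·(1,0) + (0,1)
step 1: (7, 1)  from 1·(6,1) + (1,0)
step 2: (27, 4)  from 3·(7,1) + (6,1)
step 3: (34, 5)  from 1·(27,4) + (7,1)
…
step 6: (997, 147)  from 6·(156,23) + (61,9)
step 7: (2150, 317)  from 2·(997,147) + (156,23)
step 8: (3147, 464)  from 1·(2150,317) + (997,147)
step 9: (5297, 781)  from 1·(3147,464) + (2150,317)
step 10: (19038, 2807)  from 3·(5297,781) + (3147,464)
step 11: (24335, 3588)  from 1·(19038,2807) + (5297,781)
(x₁, y₁) = (24335, 3588);  24335² − 46·3588² = 1 ✓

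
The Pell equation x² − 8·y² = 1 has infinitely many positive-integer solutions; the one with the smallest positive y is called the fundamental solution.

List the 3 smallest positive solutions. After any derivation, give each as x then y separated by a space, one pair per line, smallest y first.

√8 → a₀=2, period (1,4); ℓ=2 even so k=1
step 0: (2, 1)  from 2·(1,0) + (0,1)
step 1: (3, 1)  from 1·(2,1) + (1,0)
fundamental: x₁=3, y₁=1  (since 9 − 8·1 = 1)
(x_2, y_2) = (3·3 + 8·1·1, 3·1 + 1·3) = (17, 6)
(x_3, y_3) = (3·17 + 8·1·6, 3·6 + 1·17) = (99, 35)

3 1
17 6
99 35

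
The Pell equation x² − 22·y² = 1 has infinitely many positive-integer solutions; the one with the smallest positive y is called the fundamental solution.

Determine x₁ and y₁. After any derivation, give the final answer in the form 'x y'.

√22 = [4; 1,2,4,2,1,8, …], period ℓ=6 (even) → k=5
step 0: (4, 1)  from 4·(1,0) + (0,1)
…
step 4: (136, 29)  from 2·(61,13) + (14,3)
step 5: (197, 42)  from 1·(136,29) + (61,13)
fundamental: x₁=197, y₁=42  (since 38809 − 22·1764 = 1)

197 42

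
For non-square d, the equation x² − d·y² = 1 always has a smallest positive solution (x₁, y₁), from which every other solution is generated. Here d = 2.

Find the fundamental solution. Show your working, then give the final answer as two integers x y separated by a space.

√2 → a₀=1, period (2); ℓ=1 odd so k=1
a_0=1:  p_0=1·1+0=1,  q_0=1·0+1=1
a_1=2:  p_1=2·1+1=3,  q_1=2·1+0=2
→ (3, 2).  Check: 3²=9, 2·2²=8, difference 1.

3 2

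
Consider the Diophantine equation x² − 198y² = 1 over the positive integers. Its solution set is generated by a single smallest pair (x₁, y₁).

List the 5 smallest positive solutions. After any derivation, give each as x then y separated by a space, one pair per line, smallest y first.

d=198: √d = [14; 14,28] (ℓ=2, even), read p_1/q_1
i=0: a=14 ⇒ p=14, q=1
i=1: a=14 ⇒ p=197, q=14
(x₁, y₁) = (197, 14);  197² − 198·14² = 1 ✓
(x_2, y_2) = (197·197 + 198·14·14, 197·14 + 14·197) = (77617, 5516)
(x_3, y_3) = (197·77617 + 198·14·5516, 197·5516 + 14·77617) = (30580901, 2173290)
(x_4, y_4) = (197·30580901 + 198·14·2173290, 197·2173290 + 14·30580901) = (12048797377, 856270744)
(x_5, y_5) = (197·12048797377 + 198·14·856270744, 197·856270744 + 14·12048797377) = (4747195585637, 337368499846)

197 14
77617 5516
30580901 2173290
12048797377 856270744
4747195585637 337368499846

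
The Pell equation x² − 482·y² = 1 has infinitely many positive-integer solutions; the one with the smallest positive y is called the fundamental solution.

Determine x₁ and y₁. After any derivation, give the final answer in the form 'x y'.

√482 → a₀=21, period (1,20,1,42); ℓ=4 even so k=3
step 0: (21, 1)  from 21·(1,0) + (0,1)
step 1: (22, 1)  from 1·(21,1) + (1,0)
step 2: (461, 21)  from 20·(22,1) + (21,1)
step 3: (483, 22)  from 1·(461,21) + (22,1)
→ (483, 22).  Check: 483²=233289, 482·22²=233288, difference 1.

483 22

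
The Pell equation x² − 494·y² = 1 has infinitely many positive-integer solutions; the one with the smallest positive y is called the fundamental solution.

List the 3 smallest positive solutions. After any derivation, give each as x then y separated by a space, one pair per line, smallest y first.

73035 3286
10668222449 479986020
1558307253052395 70111557938114

√494 → a₀=22, period (4,2,2,1,2,1,2,2,4,44); ℓ=10 even so k=9
step 0: (22, 1)  from 22·(1,0) + (0,1)
step 1: (89, 4)  from 4·(22,1) + (1,0)
step 2: (200, 9)  from 2·(89,4) + (22,1)
…
step 5: (1867, 84)  from 2·(689,31) + (489,22)
…
step 8: (16514, 743)  from 2·(6979,314) + (2556,115)
step 9: (73035, 3286)  from 4·(16514,743) + (6979,314)
(x₁, y₁) = (73035, 3286);  73035² − 494·3286² = 1 ✓
(73035+3286√494)^2 = 10668222449 + 479986020√494
(73035+3286√494)^3 = 1558307253052395 + 70111557938114√494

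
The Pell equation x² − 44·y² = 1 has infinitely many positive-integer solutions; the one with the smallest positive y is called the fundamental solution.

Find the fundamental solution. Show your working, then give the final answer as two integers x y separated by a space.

199 30

[6; 1,1,1,2,1,1,1,12] for √44; ℓ=8 ⇒ convergent index 7
a_0=6:  p_0=6·1+0=6,  q_0=6·0+1=1
a_1=1:  p_1=1·6+1=7,  q_1=1·1+0=1
a_2=1:  p_2=1·7+6=13,  q_2=1·1+1=2
a_3=1:  p_3=1·13+7=20,  q_3=1·2+1=3
a_4=2:  p_4=2·20+13=53,  q_4=2·3+2=8
…
a_6=1:  p_6=1·73+53=126,  q_6=1·11+8=19
a_7=1:  p_7=1·126+73=199,  q_7=1·19+11=30
fundamental: x₁=199, y₁=30  (since 39601 − 44·900 = 1)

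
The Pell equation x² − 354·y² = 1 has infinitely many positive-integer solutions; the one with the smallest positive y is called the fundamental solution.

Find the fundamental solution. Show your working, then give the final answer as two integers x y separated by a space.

258065 13716

√354 = [18; 1,4,2,2,18,2,2,4,1,36, …], period ℓ=10 (even) → k=9
k=0  a_k=18  p_k/q_k = 18/1
…
k=2  a_k=4  p_k/q_k = 94/5
…
k=5  a_k=18  p_k/q_k = 9351/497
…
k=8  a_k=4  p_k/q_k = 210294/11177
k=9  a_k=1  p_k/q_k = 258065/13716
(x₁, y₁) = (258065, 13716);  258065² − 354·13716² = 1 ✓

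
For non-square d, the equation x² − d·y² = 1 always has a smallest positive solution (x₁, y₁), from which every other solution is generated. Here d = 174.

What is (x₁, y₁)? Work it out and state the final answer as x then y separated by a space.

[13; 5,4,5,26] for √174; ℓ=4 ⇒ convergent index 3
k=0  a_k=13  p_k/q_k = 13/1
…
k=2  a_k=4  p_k/q_k = 277/21
k=3  a_k=5  p_k/q_k = 1451/110
(x₁, y₁) = (1451, 110);  1451² − 174·110² = 1 ✓

1451 110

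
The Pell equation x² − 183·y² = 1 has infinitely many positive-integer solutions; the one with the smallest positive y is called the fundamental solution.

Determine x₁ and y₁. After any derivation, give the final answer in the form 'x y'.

487 36

√183 → a₀=13, period (1,1,8,1,1,26); ℓ=6 even so k=5
i=0: a=13 ⇒ p=13, q=1
i=1: a=1 ⇒ p=14, q=1
i=2: a=1 ⇒ p=27, q=2
i=3: a=8 ⇒ p=230, q=17
i=4: a=1 ⇒ p=257, q=19
i=5: a=1 ⇒ p=487, q=36
fundamental: x₁=487, y₁=36  (since 237169 − 183·1296 = 1)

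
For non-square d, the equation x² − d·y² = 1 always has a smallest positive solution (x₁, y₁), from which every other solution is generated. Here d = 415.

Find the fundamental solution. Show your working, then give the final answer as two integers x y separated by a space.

√415 → a₀=20, period (2,1,2,4,6,…,1,2,40); ℓ=16 even so k=15
step 0: (20, 1)  from 20·(1,0) + (0,1)
step 1: (41, 2)  from 2·(20,1) + (1,0)
…
step 3: (163, 8)  from 2·(61,3) + (41,2)
step 4: (713, 35)  from 4·(163,8) + (61,3)
step 5: (4441, 218)  from 6·(713,35) + (163,8)
step 6: (5154, 253)  from 1·(4441,218) + (713,35)
step 7: (9595, 471)  from 1·(5154,253) + (4441,218)
…
step 9: (43534, 2137)  from 1·(33939,1666) + (9595,471)
step 10: (77473, 3803)  from 1·(43534,2137) + (33939,1666)
step 11: (508372, 24955)  from 6·(77473,3803) + (43534,2137)
step 12: (2110961, 103623)  from 4·(508372,24955) + (77473,3803)
step 13: (4730294, 232201)  from 2·(2110961,103623) + (508372,24955)
step 14: (6841255, 335824)  from 1·(4730294,232201) + (2110961,103623)
step 15: (18412804, 903849)  from 2·(6841255,335824) + (4730294,232201)
fundamental: x₁=18412804, y₁=903849  (since 339031351142416 − 415·816943014801 = 1)

18412804 903849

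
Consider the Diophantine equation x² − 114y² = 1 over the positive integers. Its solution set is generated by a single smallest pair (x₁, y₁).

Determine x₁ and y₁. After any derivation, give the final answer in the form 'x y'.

1025 96

d=114: √d = [10; 1,2,10,2,1,20] (ℓ=6, even), read p_5/q_5
k=0  a_k=10  p_k/q_k = 10/1
…
k=3  a_k=10  p_k/q_k = 331/31
k=4  a_k=2  p_k/q_k = 694/65
k=5  a_k=1  p_k/q_k = 1025/96
→ (1025, 96).  Check: 1025²=1050625, 114·96²=1050624, difference 1.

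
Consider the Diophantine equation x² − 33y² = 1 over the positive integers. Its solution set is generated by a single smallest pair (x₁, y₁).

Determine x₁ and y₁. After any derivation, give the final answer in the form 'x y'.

√33 = [5; 1,2,1,10, …], period ℓ=4 (even) → k=3
i=0: a=5 ⇒ p=5, q=1
i=1: a=1 ⇒ p=6, q=1
i=2: a=2 ⇒ p=17, q=3
i=3: a=1 ⇒ p=23, q=4
fundamental: x₁=23, y₁=4  (since 529 − 33·16 = 1)

23 4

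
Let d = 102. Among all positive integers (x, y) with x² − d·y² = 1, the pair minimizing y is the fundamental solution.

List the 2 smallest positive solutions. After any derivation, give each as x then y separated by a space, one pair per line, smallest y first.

d=102: √d = [10; 10,20] (ℓ=2, even), read p_1/q_1
a_0=10:  p_0=10·1+0=10,  q_0=10·0+1=1
a_1=10:  p_1=10·10+1=101,  q_1=10·1+0=10
fundamental: x₁=101, y₁=10  (since 10201 − 102·100 = 1)
(x_2, y_2) = (101·101 + 102·10·10, 101·10 + 10·101) = (20401, 2020)

101 10
20401 2020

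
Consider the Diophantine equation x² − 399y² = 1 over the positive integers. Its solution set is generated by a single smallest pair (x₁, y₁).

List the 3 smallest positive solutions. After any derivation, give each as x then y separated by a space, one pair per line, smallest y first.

20 1
799 40
31940 1599

√399 = [19; 1,38, …], period ℓ=2 (even) → k=1
step 0: (19, 1)  from 19·(1,0) + (0,1)
step 1: (20, 1)  from 1·(19,1) + (1,0)
fundamental: x₁=20, y₁=1  (since 400 − 399·1 = 1)
n=2: (20,1)∘(20,1) = (20·20+399·1·1, 20·1+1·20) = (799,40)
n=3: (799,40)∘(20,1) = (20·799+399·1·40, 20·40+1·799) = (31940,1599)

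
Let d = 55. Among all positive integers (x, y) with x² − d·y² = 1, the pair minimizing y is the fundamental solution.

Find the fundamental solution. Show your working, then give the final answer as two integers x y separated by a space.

89 12

√55 → a₀=7, period (2,2,2,14); ℓ=4 even so k=3
k=0  a_k=7  p_k/q_k = 7/1
…
k=2  a_k=2  p_k/q_k = 37/5
k=3  a_k=2  p_k/q_k = 89/12
(x₁, y₁) = (89, 12);  89² − 55·12² = 1 ✓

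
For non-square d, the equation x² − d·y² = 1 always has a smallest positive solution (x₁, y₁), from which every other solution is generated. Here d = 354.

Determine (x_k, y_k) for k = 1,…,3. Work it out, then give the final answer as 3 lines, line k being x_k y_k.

[18; 1,4,2,2,18,2,2,4,1,36] for √354; ℓ=10 ⇒ convergent index 9
i=0: a=18 ⇒ p=18, q=1
…
i=5: a=18 ⇒ p=9351, q=497
…
i=8: a=4 ⇒ p=210294, q=11177
i=9: a=1 ⇒ p=258065, q=13716
(x₁, y₁) = (258065, 13716);  258065² − 354·13716² = 1 ✓
(x_2, y_2) = (258065·258065 + 354·13716·13716, 258065·13716 + 13716·258065) = (133195088449, 7079239080)
(x_3, y_3) = (258065·133195088449 + 354·13716·7079239080, 258065·7079239080 + 13716·133195088449) = (68745981000924305, 3653807666346684)

258065 13716
133195088449 7079239080
68745981000924305 3653807666346684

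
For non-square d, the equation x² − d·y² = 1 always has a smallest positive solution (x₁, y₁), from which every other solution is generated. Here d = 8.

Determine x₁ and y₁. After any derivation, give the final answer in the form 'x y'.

d=8: √d = [2; 1,4] (ℓ=2, even), read p_1/q_1
i=0: a=2 ⇒ p=2, q=1
i=1: a=1 ⇒ p=3, q=1
(x₁, y₁) = (3, 1);  3² − 8·1² = 1 ✓

3 1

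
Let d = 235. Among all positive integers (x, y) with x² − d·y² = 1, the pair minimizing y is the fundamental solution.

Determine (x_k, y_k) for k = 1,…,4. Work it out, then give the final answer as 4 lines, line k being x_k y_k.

46 3
4231 276
389206 25389
35802721 2335512

√235 → a₀=15, period (3,30); ℓ=2 even so k=1
i=0: a=15 ⇒ p=15, q=1
i=1: a=3 ⇒ p=46, q=3
fundamental: x₁=46, y₁=3  (since 2116 − 235·9 = 1)
k=2:  x_2 = 46·46+235·3·3 = 4231,  y_2 = 46·3+3·46 = 276
k=3:  x_3 = 46·4231+235·3·276 = 389206,  y_3 = 46·276+3·4231 = 25389
k=4:  x_4 = 46·389206+235·3·25389 = 35802721,  y_4 = 46·25389+3·389206 = 2335512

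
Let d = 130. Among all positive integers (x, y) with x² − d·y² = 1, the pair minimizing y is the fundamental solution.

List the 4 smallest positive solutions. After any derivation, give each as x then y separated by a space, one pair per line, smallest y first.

√130 = [11; 2,2,22, …], period ℓ=3 (odd) → k=5
i=0: a=11 ⇒ p=11, q=1
i=1: a=2 ⇒ p=23, q=2
i=2: a=2 ⇒ p=57, q=5
i=3: a=22 ⇒ p=1277, q=112
i=4: a=2 ⇒ p=2611, q=229
i=5: a=2 ⇒ p=6499, q=570
→ (6499, 570).  Check: 6499²=42237001, 130·570²=42237000, difference 1.
(x_2, y_2) = (6499·6499 + 130·570·570, 6499·570 + 570·6499) = (84474001, 7408860)
(x_3, y_3) = (6499·84474001 + 130·570·7408860, 6499·7408860 + 570·84474001) = (1097993058499, 96300361710)
(x_4, y_4) = (6499·1097993058499 + 130·570·96300361710, 6499·96300361710 + 570·1097993058499) = (14271713689896001, 1251712094097720)

6499 570
84474001 7408860
1097993058499 96300361710
14271713689896001 1251712094097720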